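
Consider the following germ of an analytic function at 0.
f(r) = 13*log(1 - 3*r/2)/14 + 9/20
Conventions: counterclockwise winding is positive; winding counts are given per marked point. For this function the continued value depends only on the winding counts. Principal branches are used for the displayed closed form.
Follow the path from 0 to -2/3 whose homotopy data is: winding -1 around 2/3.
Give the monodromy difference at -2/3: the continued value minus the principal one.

The rational part is single-valued and drops out of the difference; each branch term changes only by its own monodromy.
(13/14)*log(1 - r/(2/3)): each positive loop around 2/3 adds 2*pi*i to the log, so winding -1 contributes (13/14)*(-1)*2*pi*i = -(13/7)*pi*i.
Summing the contributions at r = -2/3 gives -(13/7)*pi*i.

Continued minus principal equals -(13/7)*pi*i.


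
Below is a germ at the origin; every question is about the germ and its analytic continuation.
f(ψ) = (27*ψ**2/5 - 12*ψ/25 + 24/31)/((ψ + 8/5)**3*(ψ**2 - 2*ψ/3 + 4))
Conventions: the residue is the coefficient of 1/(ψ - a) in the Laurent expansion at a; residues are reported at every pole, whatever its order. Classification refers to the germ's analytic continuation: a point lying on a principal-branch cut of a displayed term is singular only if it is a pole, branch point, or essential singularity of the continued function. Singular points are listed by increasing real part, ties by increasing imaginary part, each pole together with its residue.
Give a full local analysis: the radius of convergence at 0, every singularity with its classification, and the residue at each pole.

Denominator factor (ψ + 8/5)^3: pole of order 3 at -8/5, modulus 8/5.
Denominator factor (ψ**2 - 2*ψ/3 + 4): discriminant -140/9, complex-conjugate roots (1/3) + ((1/3)*sqrt(35))*i and (1/3) - ((1/3)*sqrt(35))*i; poles of order 1, moduli 2 and 2.
The radius of convergence is the smallest modulus among the singular points: 8/5.
At the order-3 pole -8/5 set g(ψ) = (ψ - (-8/5))^3*f(ψ) = (27*ψ**2/5 - 12*ψ/25 + 24/31)/(ψ**2 - 2*ψ/3 + 4).
Order-3 pole: residue = g''(a)/2; g''(-8/5) = -79362135/181300834, so the residue is -79362135/362601668.
The factor ψ**2 - 2*ψ/3 + 4 splits as (ψ - a)(ψ - a') with a = (1/3) - ((1/3)*sqrt(35))*i, a' = (1/3) + ((1/3)*sqrt(35))*i. At the order-1 pole a set g(ψ) = (ψ - a)*f(ψ) = [(27*ψ**2/5 - 12*ψ/25 + 24/31)/(ψ + 8/5)**3] / (ψ - a').
Simple pole: residue = g(a) at a = (1/3) - ((1/3)*sqrt(35))*i, which is (79362135/725203336) + ((192331917/5076423352)*sqrt(35))*i.
The factor ψ**2 - 2*ψ/3 + 4 splits as (ψ - a)(ψ - a') with a = (1/3) + ((1/3)*sqrt(35))*i, a' = (1/3) - ((1/3)*sqrt(35))*i. At the order-1 pole a set g(ψ) = (ψ - a)*f(ψ) = [(27*ψ**2/5 - 12*ψ/25 + 24/31)/(ψ + 8/5)**3] / (ψ - a').
Simple pole: residue = g(a) at a = (1/3) + ((1/3)*sqrt(35))*i, which is (79362135/725203336) - ((192331917/5076423352)*sqrt(35))*i.
List the singular points by increasing real part (a conjugate pair: the negative imaginary part first).

Radius of convergence at 0: 8/5.
At -8/5: a pole of order 3; residue -79362135/362601668.
At (1/3) - ((1/3)*sqrt(35))*i: a pole of order 1; residue (79362135/725203336) + ((192331917/5076423352)*sqrt(35))*i.
At (1/3) + ((1/3)*sqrt(35))*i: a pole of order 1; residue (79362135/725203336) - ((192331917/5076423352)*sqrt(35))*i.


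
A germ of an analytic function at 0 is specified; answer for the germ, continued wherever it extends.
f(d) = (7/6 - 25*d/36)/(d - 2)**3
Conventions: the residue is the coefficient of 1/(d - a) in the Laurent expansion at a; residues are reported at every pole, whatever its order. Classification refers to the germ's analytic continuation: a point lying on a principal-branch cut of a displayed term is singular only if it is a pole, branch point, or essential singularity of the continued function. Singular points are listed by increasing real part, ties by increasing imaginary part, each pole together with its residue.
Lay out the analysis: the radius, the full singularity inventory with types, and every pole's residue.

Radius of convergence at 0: 2.
At 2: a pole of order 3; residue 0.

Denominator factor (d - 2)^3: pole of order 3 at 2, modulus 2.
The radius of convergence is the smallest modulus among the singular points: 2.
At the order-3 pole 2 set g(d) = (d - (2))^3*f(d) = 7/6 - 25*d/36.
Order-3 pole: residue = g''(a)/2; g''(2) = 0, so the residue is 0.


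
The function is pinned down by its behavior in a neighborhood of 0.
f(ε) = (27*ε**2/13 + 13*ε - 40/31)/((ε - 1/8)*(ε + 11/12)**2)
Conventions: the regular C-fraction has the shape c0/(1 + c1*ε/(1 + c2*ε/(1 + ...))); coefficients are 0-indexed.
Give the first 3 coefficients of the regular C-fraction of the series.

The regular C-fraction coefficients are [46080/3751, 1873/440, -71055797/10713560].

Taylor coefficients (expand at 0): a_0 = 46080/3751, a_1 = -2157696/41261, a_2 = -732963456/5900323.
c0 = a_0 = 46080/3751. Peel one level at a time: if S = 1 + c*ε/S' with S'(0) = 1, then c is the ε-coefficient of S and S' = c*ε/(S - 1).
S_1 = c0/f = 1 + (1873/440)*ε + (71055797/2516800)*ε^2 + ...; c1 = 1873/440.
S_2 = c1*ε/(S_1 - 1) = 1 + (-71055797/10713560)*ε + ...; c2 = -71055797/10713560.


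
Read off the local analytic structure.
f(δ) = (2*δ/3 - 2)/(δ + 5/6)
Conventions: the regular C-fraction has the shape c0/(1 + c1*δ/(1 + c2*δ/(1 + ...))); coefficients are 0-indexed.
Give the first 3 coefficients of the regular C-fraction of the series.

The regular C-fraction coefficients are [-12/5, 23/15, -1/3].

Taylor coefficients (expand at 0): a_0 = -12/5, a_1 = 92/25, a_2 = -552/125.
c0 = a_0 = -12/5. Peel one level at a time: if S = 1 + c*δ/S' with S'(0) = 1, then c is the δ-coefficient of S and S' = c*δ/(S - 1).
S_1 = c0/f = 1 + (23/15)*δ + (23/45)*δ^2 + ...; c1 = 23/15.
S_2 = c1*δ/(S_1 - 1) = 1 + (-1/3)*δ + ...; c2 = -1/3.


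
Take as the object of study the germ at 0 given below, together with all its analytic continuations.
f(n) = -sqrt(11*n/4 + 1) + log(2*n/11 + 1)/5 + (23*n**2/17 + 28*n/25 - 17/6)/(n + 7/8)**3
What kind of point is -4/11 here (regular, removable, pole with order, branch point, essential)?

The point is an algebraic (square-root) branch point.

The term (-1)*sqrt(1 - n/(-4/11)) has argument 1 - -4/11/(-4/11) = 0 at -4/11: a square-root (algebraic, two-sheeted) branch point; the remaining terms are analytic or single-valued there.


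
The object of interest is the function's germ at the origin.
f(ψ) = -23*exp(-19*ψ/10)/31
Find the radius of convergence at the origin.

The factor exp(-19*ψ/10) is entire and contributes no finite singular point.
The polynomial part has no poles.
No finite singular points: the Taylor series at 0 converges everywhere.

The radius of convergence is infinite.


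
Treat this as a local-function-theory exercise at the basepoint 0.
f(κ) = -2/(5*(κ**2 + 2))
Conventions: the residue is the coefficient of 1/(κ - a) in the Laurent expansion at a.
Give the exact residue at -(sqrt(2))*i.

The factor κ**2 + 2 splits as (κ - a)(κ - a') with a = -(sqrt(2))*i, a' = (sqrt(2))*i. At the order-1 pole a set g(κ) = (κ - a)*f(κ) = [-2/5] / (κ - a').
Simple pole: residue = g(a) at a = -(sqrt(2))*i, which is -((1/10)*sqrt(2))*i.

The residue is -((1/10)*sqrt(2))*i.


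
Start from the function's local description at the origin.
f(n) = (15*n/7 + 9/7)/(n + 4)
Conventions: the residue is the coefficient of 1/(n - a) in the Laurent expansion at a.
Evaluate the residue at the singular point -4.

At the order-1 pole -4 set g(n) = (n - (-4))*f(n) = 15*n/7 + 9/7.
Simple pole: residue = g(a) at a = -4, which is -51/7.

The residue is -51/7.


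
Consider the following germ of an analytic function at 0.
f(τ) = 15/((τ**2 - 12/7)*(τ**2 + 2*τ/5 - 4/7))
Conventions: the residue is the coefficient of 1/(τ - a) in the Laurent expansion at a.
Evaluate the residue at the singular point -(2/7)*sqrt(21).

The factor τ**2 - 12/7 splits as (τ - a)(τ - a') with a = -(2/7)*sqrt(21), a' = (2/7)*sqrt(21). At the order-1 pole a set g(τ) = (τ - a)*f(τ) = [15/(τ**2 + 2*τ/5 - 4/7)] / (τ - a').
Simple pole: residue = g(a) at a = -(2/7)*sqrt(21), which is -3675/1264 - (875/632)*sqrt(21).

The residue is -3675/1264 - (875/632)*sqrt(21).


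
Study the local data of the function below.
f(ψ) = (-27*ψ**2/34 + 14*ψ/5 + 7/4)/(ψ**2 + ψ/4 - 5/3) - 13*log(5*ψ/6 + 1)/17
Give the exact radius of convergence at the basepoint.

Denominator factor (ψ**2 + ψ/4 - 5/3): discriminant 323/48, real irrational roots -1/8 + (1/24)*sqrt(969) and -1/8 - (1/24)*sqrt(969); poles of order 1, moduli -1/8 + (1/24)*sqrt(969) and 1/8 + (1/24)*sqrt(969).
Branch term (-13/17)*log(1 - ψ/(-6/5)): its argument vanishes at ψ = -6/5, a logarithmic branch point, modulus 6/5.
The radius of convergence is the smallest modulus among the singular points: -1/8 + (1/24)*sqrt(969).

The radius of convergence is -1/8 + (1/24)*sqrt(969).


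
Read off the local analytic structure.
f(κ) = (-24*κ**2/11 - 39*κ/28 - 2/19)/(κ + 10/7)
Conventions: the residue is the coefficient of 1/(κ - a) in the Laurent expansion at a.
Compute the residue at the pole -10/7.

The residue is -52601/20482.

At the order-1 pole -10/7 set g(κ) = (κ - (-10/7))*f(κ) = -24*κ**2/11 - 39*κ/28 - 2/19.
Simple pole: residue = g(a) at a = -10/7, which is -52601/20482.


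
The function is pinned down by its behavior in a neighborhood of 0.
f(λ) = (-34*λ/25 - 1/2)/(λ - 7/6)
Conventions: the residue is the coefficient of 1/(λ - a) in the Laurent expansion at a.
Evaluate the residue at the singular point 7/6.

The residue is -313/150.

At the order-1 pole 7/6 set g(λ) = (λ - (7/6))*f(λ) = -34*λ/25 - 1/2.
Simple pole: residue = g(a) at a = 7/6, which is -313/150.


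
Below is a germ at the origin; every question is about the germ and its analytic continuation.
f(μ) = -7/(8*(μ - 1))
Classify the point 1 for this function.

The point is a pole of order 1.

The denominator factor μ - 1 vanishes at 1 and appears to the power 1; the numerator there equals -7/8, nonzero, and no other factor vanishes.
Hence a pole whose order is the multiplicity, 1.


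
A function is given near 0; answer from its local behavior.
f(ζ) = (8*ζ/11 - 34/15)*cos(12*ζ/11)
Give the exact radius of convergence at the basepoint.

The factor cos(12*ζ/11) is entire and contributes no finite singular point.
The polynomial part has no poles.
No finite singular points: the Taylor series at 0 converges everywhere.

The radius of convergence is infinite.


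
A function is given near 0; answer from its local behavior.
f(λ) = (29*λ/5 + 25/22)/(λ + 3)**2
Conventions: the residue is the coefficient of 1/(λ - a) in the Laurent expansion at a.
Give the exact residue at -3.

At the order-2 pole -3 set g(λ) = (λ - (-3))^2*f(λ) = 29*λ/5 + 25/22.
Order-2 pole: residue = g'(a); g'(-3) = 29/5, so the residue is 29/5.

The residue is 29/5.


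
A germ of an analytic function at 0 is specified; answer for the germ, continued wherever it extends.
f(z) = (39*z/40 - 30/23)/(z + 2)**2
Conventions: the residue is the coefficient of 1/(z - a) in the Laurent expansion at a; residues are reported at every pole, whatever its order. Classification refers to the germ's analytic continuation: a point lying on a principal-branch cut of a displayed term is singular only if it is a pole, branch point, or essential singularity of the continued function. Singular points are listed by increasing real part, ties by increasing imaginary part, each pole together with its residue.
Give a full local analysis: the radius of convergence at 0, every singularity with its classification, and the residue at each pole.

Radius of convergence at 0: 2.
At -2: a pole of order 2; residue 39/40.

Denominator factor (z + 2)^2: pole of order 2 at -2, modulus 2.
The radius of convergence is the smallest modulus among the singular points: 2.
At the order-2 pole -2 set g(z) = (z - (-2))^2*f(z) = 39*z/40 - 30/23.
Order-2 pole: residue = g'(a); g'(-2) = 39/40, so the residue is 39/40.


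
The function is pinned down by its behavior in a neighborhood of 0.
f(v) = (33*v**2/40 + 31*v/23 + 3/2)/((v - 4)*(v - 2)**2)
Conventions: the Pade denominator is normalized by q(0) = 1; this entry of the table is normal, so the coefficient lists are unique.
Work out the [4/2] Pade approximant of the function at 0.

The Pade approximant has numerator coefficients [-3/32, -1560239195/15175556032, -9442417391/132786115280, -858401581/66393057640, -858401581/531144461120]; denominator coefficients [1, -43377447/41237924, 163292697/577330936].

Taylor coefficients needed (expand at 0): a_0 = -3/32, a_1 = -593/2944, a_2 = -15101/58880, a_3 = -10633/47104, a_4 = -156877/942080, a_5 = -419469/3768320, a_6 = -1054989/15073280.
Write the denominator as Q(v) = 1 + q1*v + q2*v^2. Requiring Q*f - P = O(v^7) with deg P <= 4 kills the coefficients of v^5..v^6 in Q*f:
  v^5: a_5 + q1*a_4 + q2*a_3 = 0, i.e. -419469/3768320 + (-156877/942080)*q1 + (-10633/47104)*q2 = 0.
  v^6: a_6 + q1*a_5 + q2*a_4 = 0, i.e. -1054989/15073280 + (-419469/3768320)*q1 + (-156877/942080)*q2 = 0.
Solving this linear system: q1 = -43377447/41237924, q2 = 163292697/577330936.
The numerator is Q*f truncated at degree 4: P0 = a_0 = -3/32; P1 = a_1 + q1*a_0 = -1560239195/15175556032; P2 = a_2 + q1*a_1 + q2*a_0 = -9442417391/132786115280; P3 = a_3 + q1*a_2 + q2*a_1 = -858401581/66393057640; P4 = a_4 + q1*a_3 + q2*a_2 = -858401581/531144461120.


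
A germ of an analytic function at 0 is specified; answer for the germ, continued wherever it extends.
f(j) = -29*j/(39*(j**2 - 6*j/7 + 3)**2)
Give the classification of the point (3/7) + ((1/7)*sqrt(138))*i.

The point is a pole of order 2.

The denominator factor j**2 - 6*j/7 + 3 vanishes at (3/7) + ((1/7)*sqrt(138))*i and appears to the power 2; the numerator there equals (-29/91) - ((29/273)*sqrt(138))*i, nonzero, and no other factor vanishes.
Hence a pole whose order is the multiplicity, 2.


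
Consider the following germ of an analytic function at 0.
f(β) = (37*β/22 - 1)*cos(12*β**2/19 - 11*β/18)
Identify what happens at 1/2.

The point is a regular point.

There is no denominator, hence no pole anywhere.
The factor cos(12*β**2/19 - 11*β/18) is entire.
So the germ continues analytically to 1/2.


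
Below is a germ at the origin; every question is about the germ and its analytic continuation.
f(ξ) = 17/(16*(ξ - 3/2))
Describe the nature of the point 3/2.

The point is a pole of order 1.

The denominator factor ξ - 3/2 vanishes at 3/2 and appears to the power 1; the numerator there equals 17/16, nonzero, and no other factor vanishes.
Hence a pole whose order is the multiplicity, 1.


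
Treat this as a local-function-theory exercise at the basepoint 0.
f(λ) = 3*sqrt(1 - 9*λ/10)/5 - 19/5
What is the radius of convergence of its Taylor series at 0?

Branch term (3/5)*sqrt(1 - λ/(10/9)): its argument vanishes at λ = 10/9, a square-root branch point, modulus 10/9.
The radius of convergence is the smallest modulus among the singular points: 10/9.

The radius of convergence is 10/9.


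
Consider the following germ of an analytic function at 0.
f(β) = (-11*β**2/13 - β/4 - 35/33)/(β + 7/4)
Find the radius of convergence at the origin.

The radius of convergence is 7/4.

Denominator factor (β + 7/4): pole of order 1 at -7/4, modulus 7/4.
The radius of convergence is the smallest modulus among the singular points: 7/4.


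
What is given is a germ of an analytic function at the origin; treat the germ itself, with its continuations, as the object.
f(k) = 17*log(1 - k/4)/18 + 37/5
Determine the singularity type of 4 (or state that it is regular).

The term (17/18)*log(1 - k/(4)) has argument 1 - 4/(4) = 0 at 4: a logarithmic (infinitely-sheeted) branch point; the remaining terms are analytic or single-valued there.

The point is a logarithmic branch point.


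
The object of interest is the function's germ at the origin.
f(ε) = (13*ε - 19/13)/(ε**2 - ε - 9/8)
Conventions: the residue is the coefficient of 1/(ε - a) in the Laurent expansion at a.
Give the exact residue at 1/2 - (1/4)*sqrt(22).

The factor ε**2 - ε - 9/8 splits as (ε - a)(ε - a') with a = 1/2 - (1/4)*sqrt(22), a' = 1/2 + (1/4)*sqrt(22). At the order-1 pole a set g(ε) = (ε - a)*f(ε) = [13*ε - 19/13] / (ε - a').
Simple pole: residue = g(a) at a = 1/2 - (1/4)*sqrt(22), which is 13/2 - (131/286)*sqrt(22).

The residue is 13/2 - (131/286)*sqrt(22).


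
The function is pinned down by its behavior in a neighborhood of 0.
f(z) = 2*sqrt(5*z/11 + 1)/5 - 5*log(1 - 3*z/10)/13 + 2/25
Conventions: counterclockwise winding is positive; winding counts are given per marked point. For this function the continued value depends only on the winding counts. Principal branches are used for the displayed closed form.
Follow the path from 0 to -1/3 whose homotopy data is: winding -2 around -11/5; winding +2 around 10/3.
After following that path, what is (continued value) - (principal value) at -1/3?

Continued minus principal equals -(20/13)*pi*i.

The rational part is single-valued and drops out of the difference; each branch term changes only by its own monodromy.
(2/5)*sqrt(1 - z/(-11/5)): winding -2 is even, the square root returns to the same sheet, contribution 0.
(-5/13)*log(1 - z/(10/3)): each positive loop around 10/3 adds 2*pi*i to the log, so winding +2 contributes (-5/13)*(2)*2*pi*i = -(20/13)*pi*i.
Summing the contributions at z = -1/3 gives -(20/13)*pi*i.


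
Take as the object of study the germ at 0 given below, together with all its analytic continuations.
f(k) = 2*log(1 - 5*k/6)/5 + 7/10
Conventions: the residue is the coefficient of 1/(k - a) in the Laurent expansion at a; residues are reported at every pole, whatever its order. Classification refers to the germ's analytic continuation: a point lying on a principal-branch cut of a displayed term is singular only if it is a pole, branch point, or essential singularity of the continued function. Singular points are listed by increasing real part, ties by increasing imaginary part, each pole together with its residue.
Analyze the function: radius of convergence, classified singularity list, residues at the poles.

Branch term (2/5)*log(1 - k/(6/5)): its argument vanishes at k = 6/5, a logarithmic branch point, modulus 6/5.
The radius of convergence is the smallest modulus among the singular points: 6/5.

Radius of convergence at 0: 6/5.
At 6/5: a logarithmic branch point.


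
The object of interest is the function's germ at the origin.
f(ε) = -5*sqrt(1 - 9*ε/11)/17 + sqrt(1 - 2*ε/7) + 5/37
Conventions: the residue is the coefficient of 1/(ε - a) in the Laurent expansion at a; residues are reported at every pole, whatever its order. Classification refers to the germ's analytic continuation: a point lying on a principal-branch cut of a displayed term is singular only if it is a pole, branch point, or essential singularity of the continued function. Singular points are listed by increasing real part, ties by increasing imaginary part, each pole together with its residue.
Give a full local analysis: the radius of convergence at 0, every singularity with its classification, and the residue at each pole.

Radius of convergence at 0: 11/9.
At 11/9: an algebraic (square-root) branch point.
At 7/2: an algebraic (square-root) branch point.

Branch term (-5/17)*sqrt(1 - ε/(11/9)): its argument vanishes at ε = 11/9, a square-root branch point, modulus 11/9.
Branch term (1)*sqrt(1 - ε/(7/2)): its argument vanishes at ε = 7/2, a square-root branch point, modulus 7/2.
The radius of convergence is the smallest modulus among the singular points: 11/9.
List the singular points by increasing real part (a conjugate pair: the negative imaginary part first).


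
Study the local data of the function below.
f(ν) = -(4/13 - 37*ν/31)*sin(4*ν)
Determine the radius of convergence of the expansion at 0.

The radius of convergence is infinite.

The factor -sin(4*ν) is entire and contributes no finite singular point.
The polynomial part has no poles.
No finite singular points: the Taylor series at 0 converges everywhere.


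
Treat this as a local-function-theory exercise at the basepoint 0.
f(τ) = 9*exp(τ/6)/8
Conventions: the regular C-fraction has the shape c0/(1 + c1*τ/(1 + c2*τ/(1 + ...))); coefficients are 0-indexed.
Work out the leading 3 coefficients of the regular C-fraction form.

The regular C-fraction coefficients are [9/8, -1/6, 1/12].

Taylor coefficients (expand at 0): a_0 = 9/8, a_1 = 3/16, a_2 = 1/64.
c0 = a_0 = 9/8. Peel one level at a time: if S = 1 + c*τ/S' with S'(0) = 1, then c is the τ-coefficient of S and S' = c*τ/(S - 1).
S_1 = c0/f = 1 + (-1/6)*τ + (1/72)*τ^2 + ...; c1 = -1/6.
S_2 = c1*τ/(S_1 - 1) = 1 + (1/12)*τ + ...; c2 = 1/12.


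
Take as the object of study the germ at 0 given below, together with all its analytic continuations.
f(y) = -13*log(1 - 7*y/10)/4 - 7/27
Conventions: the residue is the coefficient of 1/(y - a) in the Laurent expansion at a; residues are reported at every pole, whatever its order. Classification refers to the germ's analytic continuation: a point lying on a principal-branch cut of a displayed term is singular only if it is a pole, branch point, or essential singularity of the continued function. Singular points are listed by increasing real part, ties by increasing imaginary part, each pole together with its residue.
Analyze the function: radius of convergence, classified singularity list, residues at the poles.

Branch term (-13/4)*log(1 - y/(10/7)): its argument vanishes at y = 10/7, a logarithmic branch point, modulus 10/7.
The radius of convergence is the smallest modulus among the singular points: 10/7.

Radius of convergence at 0: 10/7.
At 10/7: a logarithmic branch point.


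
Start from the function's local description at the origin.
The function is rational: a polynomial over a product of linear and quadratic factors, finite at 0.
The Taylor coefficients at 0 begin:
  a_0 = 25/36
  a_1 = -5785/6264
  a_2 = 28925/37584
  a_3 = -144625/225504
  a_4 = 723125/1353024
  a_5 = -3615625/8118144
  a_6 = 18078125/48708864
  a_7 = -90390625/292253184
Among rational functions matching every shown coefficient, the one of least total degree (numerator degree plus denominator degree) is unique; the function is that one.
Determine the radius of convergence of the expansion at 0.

The radius of convergence is 6/5.

No rational of total degree below 2 reproduces all 8 coefficients; solving the [1/1] Pade equations on them gives f(γ) = (5/6 - 12*γ/29)/(γ + 6/5), whose expansion matches every shown term.
Denominator factor (γ + 6/5): pole of order 1 at -6/5, modulus 6/5.
The radius of convergence is the smallest modulus among the singular points: 6/5.


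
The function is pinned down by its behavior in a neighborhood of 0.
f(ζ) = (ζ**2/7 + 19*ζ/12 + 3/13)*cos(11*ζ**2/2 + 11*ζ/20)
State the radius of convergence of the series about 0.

The radius of convergence is infinite.

The factor cos(11*ζ**2/2 + 11*ζ/20) is entire and contributes no finite singular point.
The polynomial part has no poles.
No finite singular points: the Taylor series at 0 converges everywhere.


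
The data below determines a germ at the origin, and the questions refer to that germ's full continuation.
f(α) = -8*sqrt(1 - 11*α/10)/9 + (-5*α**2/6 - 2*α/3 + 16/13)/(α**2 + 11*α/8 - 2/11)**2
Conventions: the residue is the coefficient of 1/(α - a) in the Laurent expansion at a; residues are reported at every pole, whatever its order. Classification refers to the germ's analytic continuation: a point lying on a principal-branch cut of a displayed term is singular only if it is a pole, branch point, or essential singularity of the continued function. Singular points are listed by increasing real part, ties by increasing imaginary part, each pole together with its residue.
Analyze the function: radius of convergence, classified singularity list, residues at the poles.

Radius of convergence at 0: -11/16 + (1/176)*sqrt(20273).
At -11/16 - (1/176)*sqrt(20273): a pole of order 2; residue (808576/132469311)*sqrt(20273).
At -11/16 + (1/176)*sqrt(20273): a pole of order 2; residue -(808576/132469311)*sqrt(20273).
At 10/11: an algebraic (square-root) branch point.

Denominator factor (α**2 + 11*α/8 - 2/11)^2: discriminant 1843/704, real irrational roots -11/16 + (1/176)*sqrt(20273) and -11/16 - (1/176)*sqrt(20273); poles of order 2, moduli -11/16 + (1/176)*sqrt(20273) and 11/16 + (1/176)*sqrt(20273).
Branch term (-8/9)*sqrt(1 - α/(10/11)): its argument vanishes at α = 10/11, a square-root branch point, modulus 10/11.
The radius of convergence is the smallest modulus among the singular points: -11/16 + (1/176)*sqrt(20273).
The branch term is analytic at -11/16 - (1/176)*sqrt(20273) and contributes nothing to the residue; only the rational part matters.
The factor α**2 + 11*α/8 - 2/11 splits as (α - a)(α - a') with a = -11/16 - (1/176)*sqrt(20273), a' = -11/16 + (1/176)*sqrt(20273). At the order-2 pole a set g(α) = (α - a)^2*(rational part) = [-5*α**2/6 - 2*α/3 + 16/13] / (α - a')^2.
Order-2 pole: residue = g'(a); g'(-11/16 - (1/176)*sqrt(20273)) = (808576/132469311)*sqrt(20273), so the residue is (808576/132469311)*sqrt(20273).
The branch term is analytic at -11/16 + (1/176)*sqrt(20273) and contributes nothing to the residue; only the rational part matters.
The factor α**2 + 11*α/8 - 2/11 splits as (α - a)(α - a') with a = -11/16 + (1/176)*sqrt(20273), a' = -11/16 - (1/176)*sqrt(20273). At the order-2 pole a set g(α) = (α - a)^2*(rational part) = [-5*α**2/6 - 2*α/3 + 16/13] / (α - a')^2.
Order-2 pole: residue = g'(a); g'(-11/16 + (1/176)*sqrt(20273)) = -(808576/132469311)*sqrt(20273), so the residue is -(808576/132469311)*sqrt(20273).
List the singular points by increasing real part (a conjugate pair: the negative imaginary part first).


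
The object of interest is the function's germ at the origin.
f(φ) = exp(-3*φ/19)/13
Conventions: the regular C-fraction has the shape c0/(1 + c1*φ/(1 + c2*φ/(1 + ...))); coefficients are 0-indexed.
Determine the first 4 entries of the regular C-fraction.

The regular C-fraction coefficients are [1/13, 3/19, -3/38, 1/38].

Taylor coefficients (expand at 0): a_0 = 1/13, a_1 = -3/247, a_2 = 9/9386, a_3 = -9/178334.
c0 = a_0 = 1/13. Peel one level at a time: if S = 1 + c*φ/S' with S'(0) = 1, then c is the φ-coefficient of S and S' = c*φ/(S - 1).
S_1 = c0/f = 1 + (3/19)*φ + (9/722)*φ^2 + ...; c1 = 3/19.
S_2 = c1*φ/(S_1 - 1) = 1 + (-3/38)*φ + (3/1444)*φ^2 + ...; c2 = -3/38.
S_3 = c2*φ/(S_2 - 1) = 1 + (1/38)*φ + ...; c3 = 1/38.


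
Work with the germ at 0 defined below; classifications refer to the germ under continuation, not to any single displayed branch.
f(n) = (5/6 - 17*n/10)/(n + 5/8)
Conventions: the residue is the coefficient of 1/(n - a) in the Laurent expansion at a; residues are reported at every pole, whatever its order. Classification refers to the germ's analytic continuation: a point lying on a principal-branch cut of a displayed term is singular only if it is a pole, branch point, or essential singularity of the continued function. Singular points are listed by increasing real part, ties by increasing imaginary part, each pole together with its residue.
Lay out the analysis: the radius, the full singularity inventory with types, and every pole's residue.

Denominator factor (n + 5/8): pole of order 1 at -5/8, modulus 5/8.
The radius of convergence is the smallest modulus among the singular points: 5/8.
At the order-1 pole -5/8 set g(n) = (n - (-5/8))*f(n) = 5/6 - 17*n/10.
Simple pole: residue = g(a) at a = -5/8, which is 91/48.

Radius of convergence at 0: 5/8.
At -5/8: a pole of order 1; residue 91/48.


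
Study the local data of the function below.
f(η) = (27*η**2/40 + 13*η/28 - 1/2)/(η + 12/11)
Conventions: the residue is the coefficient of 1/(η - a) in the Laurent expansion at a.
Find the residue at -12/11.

The residue is -1721/8470.

At the order-1 pole -12/11 set g(η) = (η - (-12/11))*f(η) = 27*η**2/40 + 13*η/28 - 1/2.
Simple pole: residue = g(a) at a = -12/11, which is -1721/8470.


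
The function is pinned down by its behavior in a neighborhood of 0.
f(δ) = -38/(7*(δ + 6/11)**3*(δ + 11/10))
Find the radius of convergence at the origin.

The radius of convergence is 6/11.

Denominator factor (δ + 6/11)^3: pole of order 3 at -6/11, modulus 6/11.
Denominator factor (δ + 11/10): pole of order 1 at -11/10, modulus 11/10.
The radius of convergence is the smallest modulus among the singular points: 6/11.


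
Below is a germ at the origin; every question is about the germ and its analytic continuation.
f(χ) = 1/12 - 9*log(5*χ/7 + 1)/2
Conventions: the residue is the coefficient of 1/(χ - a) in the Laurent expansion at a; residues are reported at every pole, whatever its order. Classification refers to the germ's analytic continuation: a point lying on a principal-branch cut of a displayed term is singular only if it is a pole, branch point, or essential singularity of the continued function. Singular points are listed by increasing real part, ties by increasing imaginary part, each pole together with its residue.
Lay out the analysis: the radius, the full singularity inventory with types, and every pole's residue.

Branch term (-9/2)*log(1 - χ/(-7/5)): its argument vanishes at χ = -7/5, a logarithmic branch point, modulus 7/5.
The radius of convergence is the smallest modulus among the singular points: 7/5.

Radius of convergence at 0: 7/5.
At -7/5: a logarithmic branch point.


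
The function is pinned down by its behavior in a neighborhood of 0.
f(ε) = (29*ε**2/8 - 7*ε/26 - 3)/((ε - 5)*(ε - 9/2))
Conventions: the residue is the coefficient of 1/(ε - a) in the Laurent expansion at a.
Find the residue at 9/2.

The residue is -28785/208.

At the order-1 pole 9/2 set g(ε) = (ε - (9/2))*f(ε) = (29*ε**2/8 - 7*ε/26 - 3)/(ε - 5).
Simple pole: residue = g(a) at a = 9/2, which is -28785/208.


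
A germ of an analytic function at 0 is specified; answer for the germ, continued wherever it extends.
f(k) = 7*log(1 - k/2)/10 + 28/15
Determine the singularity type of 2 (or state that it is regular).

The point is a logarithmic branch point.

The term (7/10)*log(1 - k/(2)) has argument 1 - 2/(2) = 0 at 2: a logarithmic (infinitely-sheeted) branch point; the remaining terms are analytic or single-valued there.


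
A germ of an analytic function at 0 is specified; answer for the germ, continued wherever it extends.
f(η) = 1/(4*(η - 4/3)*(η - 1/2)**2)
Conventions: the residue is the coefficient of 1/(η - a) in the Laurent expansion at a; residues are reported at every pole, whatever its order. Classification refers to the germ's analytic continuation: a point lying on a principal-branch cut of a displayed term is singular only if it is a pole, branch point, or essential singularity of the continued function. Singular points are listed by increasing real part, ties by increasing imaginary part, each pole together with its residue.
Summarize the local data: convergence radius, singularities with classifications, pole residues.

Denominator factor (η - 1/2)^2: pole of order 2 at 1/2, modulus 1/2.
Denominator factor (η - 4/3): pole of order 1 at 4/3, modulus 4/3.
The radius of convergence is the smallest modulus among the singular points: 1/2.
At the order-2 pole 1/2 set g(η) = (η - (1/2))^2*f(η) = 1/(4*(η - 4/3)).
Order-2 pole: residue = g'(a); g'(1/2) = -9/25, so the residue is -9/25.
At the order-1 pole 4/3 set g(η) = (η - (4/3))*f(η) = 1/(4*(η - 1/2)**2).
Simple pole: residue = g(a) at a = 4/3, which is 9/25.
List the singular points by increasing real part (a conjugate pair: the negative imaginary part first).

Radius of convergence at 0: 1/2.
At 1/2: a pole of order 2; residue -9/25.
At 4/3: a pole of order 1; residue 9/25.


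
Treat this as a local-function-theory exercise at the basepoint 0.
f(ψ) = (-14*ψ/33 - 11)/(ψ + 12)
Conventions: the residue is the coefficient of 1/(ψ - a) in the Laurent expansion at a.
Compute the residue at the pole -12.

The residue is -65/11.

At the order-1 pole -12 set g(ψ) = (ψ - (-12))*f(ψ) = -14*ψ/33 - 11.
Simple pole: residue = g(a) at a = -12, which is -65/11.


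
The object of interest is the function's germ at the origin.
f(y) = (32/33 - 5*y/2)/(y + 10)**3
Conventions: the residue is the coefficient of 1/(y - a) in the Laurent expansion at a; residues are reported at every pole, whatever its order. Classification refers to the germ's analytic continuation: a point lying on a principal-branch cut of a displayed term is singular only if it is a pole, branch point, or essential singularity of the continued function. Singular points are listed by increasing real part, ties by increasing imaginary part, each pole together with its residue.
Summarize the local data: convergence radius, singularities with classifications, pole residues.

Denominator factor (y + 10)^3: pole of order 3 at -10, modulus 10.
The radius of convergence is the smallest modulus among the singular points: 10.
At the order-3 pole -10 set g(y) = (y - (-10))^3*f(y) = 32/33 - 5*y/2.
Order-3 pole: residue = g''(a)/2; g''(-10) = 0, so the residue is 0.

Radius of convergence at 0: 10.
At -10: a pole of order 3; residue 0.


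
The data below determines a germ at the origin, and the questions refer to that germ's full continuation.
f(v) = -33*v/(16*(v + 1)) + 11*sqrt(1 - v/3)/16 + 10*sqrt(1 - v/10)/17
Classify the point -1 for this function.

The denominator factor v + 1 vanishes at -1 and appears to the power 1; the numerator there equals 33/16, nonzero, and no other factor vanishes.
The branch terms are analytic at this point.
Hence a pole whose order is the multiplicity, 1.

The point is a pole of order 1.


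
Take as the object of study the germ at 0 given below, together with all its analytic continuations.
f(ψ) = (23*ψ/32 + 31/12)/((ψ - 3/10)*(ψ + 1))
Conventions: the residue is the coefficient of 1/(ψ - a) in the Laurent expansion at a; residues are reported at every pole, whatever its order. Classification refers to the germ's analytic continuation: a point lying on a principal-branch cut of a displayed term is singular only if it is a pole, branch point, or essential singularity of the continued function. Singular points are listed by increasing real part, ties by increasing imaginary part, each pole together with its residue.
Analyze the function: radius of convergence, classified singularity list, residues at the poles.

Denominator factor (ψ + 1): pole of order 1 at -1, modulus 1.
Denominator factor (ψ - 3/10): pole of order 1 at 3/10, modulus 3/10.
The radius of convergence is the smallest modulus among the singular points: 3/10.
At the order-1 pole -1 set g(ψ) = (ψ - (-1))*f(ψ) = (23*ψ/32 + 31/12)/(ψ - 3/10).
Simple pole: residue = g(a) at a = -1, which is -895/624.
At the order-1 pole 3/10 set g(ψ) = (ψ - (3/10))*f(ψ) = (23*ψ/32 + 31/12)/(ψ + 1).
Simple pole: residue = g(a) at a = 3/10, which is 2687/1248.
List the singular points by increasing real part (a conjugate pair: the negative imaginary part first).

Radius of convergence at 0: 3/10.
At -1: a pole of order 1; residue -895/624.
At 3/10: a pole of order 1; residue 2687/1248.


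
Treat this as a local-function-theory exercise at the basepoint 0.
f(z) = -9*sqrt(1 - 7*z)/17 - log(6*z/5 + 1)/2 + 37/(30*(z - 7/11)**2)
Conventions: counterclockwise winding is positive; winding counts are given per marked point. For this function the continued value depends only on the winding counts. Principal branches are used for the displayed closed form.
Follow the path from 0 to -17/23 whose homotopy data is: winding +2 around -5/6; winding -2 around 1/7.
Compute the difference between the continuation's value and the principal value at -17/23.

The rational part is single-valued and drops out of the difference; each branch term changes only by its own monodromy.
(-9/17)*sqrt(1 - z/(1/7)): winding -2 is even, the square root returns to the same sheet, contribution 0.
(-1/2)*log(1 - z/(-5/6)): each positive loop around -5/6 adds 2*pi*i to the log, so winding +2 contributes (-1/2)*(2)*2*pi*i = -(2)*pi*i.
Summing the contributions at z = -17/23 gives -(2)*pi*i.

Continued minus principal equals -(2)*pi*i.


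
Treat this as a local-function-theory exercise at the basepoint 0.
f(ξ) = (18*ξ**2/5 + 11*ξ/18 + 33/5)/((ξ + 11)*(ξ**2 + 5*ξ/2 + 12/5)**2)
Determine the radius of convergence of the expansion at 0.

Denominator factor (ξ**2 + 5*ξ/2 + 12/5)^2: discriminant -67/20, complex-conjugate roots (-5/4) + ((1/20)*sqrt(335))*i and (-5/4) - ((1/20)*sqrt(335))*i; poles of order 2, moduli (2/5)*sqrt(15) and (2/5)*sqrt(15).
Denominator factor (ξ + 11): pole of order 1 at -11, modulus 11.
The radius of convergence is the smallest modulus among the singular points: (2/5)*sqrt(15).

The radius of convergence is (2/5)*sqrt(15).


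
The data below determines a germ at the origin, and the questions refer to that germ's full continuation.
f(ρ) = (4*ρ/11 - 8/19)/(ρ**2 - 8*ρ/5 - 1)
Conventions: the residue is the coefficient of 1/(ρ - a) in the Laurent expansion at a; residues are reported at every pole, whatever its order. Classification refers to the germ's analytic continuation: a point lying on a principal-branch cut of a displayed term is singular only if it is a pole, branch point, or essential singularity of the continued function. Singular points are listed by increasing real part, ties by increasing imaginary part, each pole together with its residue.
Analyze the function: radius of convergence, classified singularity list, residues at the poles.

Radius of convergence at 0: -4/5 + (1/5)*sqrt(41).
At 4/5 - (1/5)*sqrt(41): a pole of order 1; residue 2/11 + (68/8569)*sqrt(41).
At 4/5 + (1/5)*sqrt(41): a pole of order 1; residue 2/11 - (68/8569)*sqrt(41).

Denominator factor (ρ**2 - 8*ρ/5 - 1): discriminant 164/25, real irrational roots 4/5 + (1/5)*sqrt(41) and 4/5 - (1/5)*sqrt(41); poles of order 1, moduli 4/5 + (1/5)*sqrt(41) and -4/5 + (1/5)*sqrt(41).
The radius of convergence is the smallest modulus among the singular points: -4/5 + (1/5)*sqrt(41).
The factor ρ**2 - 8*ρ/5 - 1 splits as (ρ - a)(ρ - a') with a = 4/5 - (1/5)*sqrt(41), a' = 4/5 + (1/5)*sqrt(41). At the order-1 pole a set g(ρ) = (ρ - a)*f(ρ) = [4*ρ/11 - 8/19] / (ρ - a').
Simple pole: residue = g(a) at a = 4/5 - (1/5)*sqrt(41), which is 2/11 + (68/8569)*sqrt(41).
The factor ρ**2 - 8*ρ/5 - 1 splits as (ρ - a)(ρ - a') with a = 4/5 + (1/5)*sqrt(41), a' = 4/5 - (1/5)*sqrt(41). At the order-1 pole a set g(ρ) = (ρ - a)*f(ρ) = [4*ρ/11 - 8/19] / (ρ - a').
Simple pole: residue = g(a) at a = 4/5 + (1/5)*sqrt(41), which is 2/11 - (68/8569)*sqrt(41).
List the singular points by increasing real part (a conjugate pair: the negative imaginary part first).


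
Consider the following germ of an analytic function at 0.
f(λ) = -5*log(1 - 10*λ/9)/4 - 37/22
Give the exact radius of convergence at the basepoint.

Branch term (-5/4)*log(1 - λ/(9/10)): its argument vanishes at λ = 9/10, a logarithmic branch point, modulus 9/10.
The radius of convergence is the smallest modulus among the singular points: 9/10.

The radius of convergence is 9/10.


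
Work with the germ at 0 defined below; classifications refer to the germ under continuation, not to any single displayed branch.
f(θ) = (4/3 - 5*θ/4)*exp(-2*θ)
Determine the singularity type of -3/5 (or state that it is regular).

The point is a regular point.

There is no denominator, hence no pole anywhere.
The factor exp(-2*θ) is entire.
So the germ continues analytically to -3/5.


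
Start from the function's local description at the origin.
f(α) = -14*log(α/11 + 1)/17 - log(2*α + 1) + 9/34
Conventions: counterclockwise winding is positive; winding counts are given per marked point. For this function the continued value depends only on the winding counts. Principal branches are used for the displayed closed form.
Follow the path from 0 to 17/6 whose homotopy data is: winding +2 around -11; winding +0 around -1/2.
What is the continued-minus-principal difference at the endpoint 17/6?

The rational part is single-valued and drops out of the difference; each branch term changes only by its own monodromy.
(-1)*log(1 - α/(-1/2)): winding 0 around -1/2, so this term returns to its principal value, contribution 0.
(-14/17)*log(1 - α/(-11)): each positive loop around -11 adds 2*pi*i to the log, so winding +2 contributes (-14/17)*(2)*2*pi*i = -(56/17)*pi*i.
Summing the contributions at α = 17/6 gives -(56/17)*pi*i.

Continued minus principal equals -(56/17)*pi*i.
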